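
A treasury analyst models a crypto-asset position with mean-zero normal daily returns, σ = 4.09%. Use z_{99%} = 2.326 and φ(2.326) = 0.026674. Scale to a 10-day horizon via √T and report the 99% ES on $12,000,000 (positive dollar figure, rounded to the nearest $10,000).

$4,140,000

σ_{10d} = 4.09% × √10 = 12.934%.
ES multiplier = φ(z)/(1−α) = 0.026674/0.01 = 2.667.
ES = 12.934% × 2.667 = 34.495%; on $12,000,000: $4,139,400.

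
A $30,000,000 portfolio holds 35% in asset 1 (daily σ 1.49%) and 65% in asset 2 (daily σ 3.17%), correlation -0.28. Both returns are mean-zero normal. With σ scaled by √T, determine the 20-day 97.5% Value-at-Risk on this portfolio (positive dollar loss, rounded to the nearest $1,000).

σ_p = √(0.35²·1.49² + 0.65²·3.17² + 2·-0.28·0.35·0.65·1.49·3.17) = 1.979%.
σ_{20d} = 1.979% × √20 = 8.850%.
z(97.5%) = 1.960.
VaR = 1.960 × 8.850% = 17.346%; on $30,000,000 that is $5,203,800.

$5,204,000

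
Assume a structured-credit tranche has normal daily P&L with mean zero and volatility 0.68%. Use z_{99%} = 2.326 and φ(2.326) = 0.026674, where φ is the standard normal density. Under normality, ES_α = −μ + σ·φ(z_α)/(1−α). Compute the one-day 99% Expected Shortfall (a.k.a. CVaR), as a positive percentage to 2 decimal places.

1.81%

Tail multiplier: φ(z)/(1−α) = 0.026674 / 0.01 = 2.667.
ES = 0.68% × 2.667 = 1.814%.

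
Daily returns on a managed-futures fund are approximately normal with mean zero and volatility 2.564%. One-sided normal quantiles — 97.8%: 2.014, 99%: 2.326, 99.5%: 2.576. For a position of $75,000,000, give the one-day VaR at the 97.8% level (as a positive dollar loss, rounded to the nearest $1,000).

$3,873,000

VaR = z·σ = 2.014 × 2.564% = 5.164%.
On $75,000,000: 0.05164 × $75,000,000 = $3,873,000.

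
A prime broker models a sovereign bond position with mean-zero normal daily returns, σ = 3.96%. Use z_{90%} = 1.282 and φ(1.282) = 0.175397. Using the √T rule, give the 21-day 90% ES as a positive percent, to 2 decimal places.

σ_{21d} = 3.96% × √21 = 18.147%.
ES multiplier = φ(z)/(1−α) = 0.175397/0.1 = 1.754.
ES = 18.147% × 1.754 = 31.830%.

31.83%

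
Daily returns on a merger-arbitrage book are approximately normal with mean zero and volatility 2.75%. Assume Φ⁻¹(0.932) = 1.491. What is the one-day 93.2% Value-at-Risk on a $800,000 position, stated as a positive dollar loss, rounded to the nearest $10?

VaR = z·σ = 1.491 × 2.75% = 4.100%.
On $800,000: 0.04100 × $800,000 = $32,800.

$32,800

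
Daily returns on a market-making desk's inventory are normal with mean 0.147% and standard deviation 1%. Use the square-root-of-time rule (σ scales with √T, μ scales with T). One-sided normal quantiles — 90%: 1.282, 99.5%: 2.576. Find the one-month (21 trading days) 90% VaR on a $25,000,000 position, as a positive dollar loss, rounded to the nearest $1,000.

$697,000

σ_{21d} = 1% × √21 = 4.583%; μ_{21d} = 21 × 0.147% = 3.087%.
VaR = −(3.087%) + 1.282 × 4.583% = 2.788%.
On $25,000,000: 0.02788 × $25,000,000 = $697,000.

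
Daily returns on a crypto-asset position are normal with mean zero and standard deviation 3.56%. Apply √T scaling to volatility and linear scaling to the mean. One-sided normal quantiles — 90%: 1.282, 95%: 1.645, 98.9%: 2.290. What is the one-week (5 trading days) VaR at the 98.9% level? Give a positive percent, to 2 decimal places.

18.23%

σ_{5d} = 3.56% × √5 = 7.960%.
VaR = 2.290 × 7.960% = 18.228%.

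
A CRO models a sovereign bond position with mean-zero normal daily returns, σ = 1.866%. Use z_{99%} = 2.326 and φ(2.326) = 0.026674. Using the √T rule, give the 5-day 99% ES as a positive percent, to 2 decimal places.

σ_{5d} = 1.866% × √5 = 4.173%.
ES multiplier = φ(z)/(1−α) = 0.026674/0.01 = 2.667.
ES = 4.173% × 2.667 = 11.129%.

11.13%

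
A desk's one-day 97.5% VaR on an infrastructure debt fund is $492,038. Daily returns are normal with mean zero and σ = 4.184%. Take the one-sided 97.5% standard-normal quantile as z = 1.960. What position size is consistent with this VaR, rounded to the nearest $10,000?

VaR as a fraction of value: z·σ = 1.960 × 4.184% = 8.20064%.
Position = $492,038 / 0.0820064 = $5,999,995.

$6,000,000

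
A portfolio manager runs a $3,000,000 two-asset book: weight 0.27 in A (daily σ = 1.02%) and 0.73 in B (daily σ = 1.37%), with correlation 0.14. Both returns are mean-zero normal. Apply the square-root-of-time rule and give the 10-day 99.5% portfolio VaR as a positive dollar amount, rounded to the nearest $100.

$262,400

σ_p = √(0.27²·1.02² + 0.73²·1.37² + 2·0.14·0.27·0.73·1.02·1.37) = 1.074%.
σ_{10d} = 1.074% × √10 = 3.396%.
z(99.5%) = 2.576.
VaR = 2.576 × 3.396% = 8.748%; on $3,000,000 that is $262,440.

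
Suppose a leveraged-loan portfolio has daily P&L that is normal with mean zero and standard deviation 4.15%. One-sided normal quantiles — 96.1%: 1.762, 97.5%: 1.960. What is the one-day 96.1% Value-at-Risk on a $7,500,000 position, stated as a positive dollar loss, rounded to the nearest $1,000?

VaR = z·σ = 1.762 × 4.15% = 7.312%.
On $7,500,000: 0.07312 × $7,500,000 = $548,400.

$548,000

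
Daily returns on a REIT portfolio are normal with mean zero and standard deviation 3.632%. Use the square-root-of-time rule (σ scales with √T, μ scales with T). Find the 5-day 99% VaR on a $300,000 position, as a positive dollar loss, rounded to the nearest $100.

$56,700

At 99%, z = 2.326.
σ_{5d} = 3.632% × √5 = 8.121%.
VaR = 2.326 × 8.121% = 18.889%.
On $300,000: 0.18889 × $300,000 = $56,667.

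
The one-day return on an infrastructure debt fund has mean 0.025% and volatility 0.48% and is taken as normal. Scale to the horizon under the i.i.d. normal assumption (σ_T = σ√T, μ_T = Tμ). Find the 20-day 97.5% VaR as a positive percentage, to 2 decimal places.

At 97.5%, z = 1.960.
σ_{20d} = 0.48% × √20 = 2.147%; μ_{20d} = 20 × 0.025% = 0.500%.
VaR = −(0.500%) + 1.960 × 2.147% = 3.708%.

3.71%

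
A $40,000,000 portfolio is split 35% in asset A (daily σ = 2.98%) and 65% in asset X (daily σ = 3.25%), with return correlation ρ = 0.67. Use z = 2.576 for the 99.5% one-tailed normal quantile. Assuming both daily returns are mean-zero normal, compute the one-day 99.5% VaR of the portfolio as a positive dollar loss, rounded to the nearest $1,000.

σ_p² = 0.35²·2.98² + 0.65²·3.25² + 2·0.67·0.35·0.65·2.98·3.25 = 8.5030 (%²).
σ_p = √8.5030 = 2.916%.
VaR = 2.576 × 2.916% = 7.512%; on $40,000,000 that is $3,004,800.

$3,005,000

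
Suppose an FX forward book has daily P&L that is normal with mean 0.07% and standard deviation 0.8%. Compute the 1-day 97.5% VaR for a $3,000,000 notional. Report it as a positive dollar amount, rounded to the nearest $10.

At 97.5% one-sided, z = 1.960.
VaR = −μ + z·σ = −(0.07%) + 1.960 × 0.8% = 1.498%.
On $3,000,000: 0.01498 × $3,000,000 = $44,940.

$44,940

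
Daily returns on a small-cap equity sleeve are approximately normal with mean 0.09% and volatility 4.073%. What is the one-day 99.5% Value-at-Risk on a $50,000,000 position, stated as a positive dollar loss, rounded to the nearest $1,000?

$5,201,000

At 99.5% one-sided, z = 2.576.
VaR = −μ + z·σ = −(0.09%) + 2.576 × 4.073% = 10.402%.
On $50,000,000: 0.10402 × $50,000,000 = $5,201,000.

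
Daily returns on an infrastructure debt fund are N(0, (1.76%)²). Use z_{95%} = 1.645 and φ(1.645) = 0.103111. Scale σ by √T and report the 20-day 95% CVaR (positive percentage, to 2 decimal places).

16.23%

σ_{20d} = 1.76% × √20 = 7.871%.
ES multiplier = φ(z)/(1−α) = 0.103111/0.05 = 2.062.
ES = 7.871% × 2.062 = 16.230%.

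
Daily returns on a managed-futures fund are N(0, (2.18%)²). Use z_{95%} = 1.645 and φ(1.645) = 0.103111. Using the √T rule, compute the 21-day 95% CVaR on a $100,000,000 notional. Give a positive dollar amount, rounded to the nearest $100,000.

σ_{21d} = 2.18% × √21 = 9.990%.
ES multiplier = φ(z)/(1−α) = 0.103111/0.05 = 2.062.
ES = 9.990% × 2.062 = 20.599%; on $100,000,000: $20,599,000.

$20,600,000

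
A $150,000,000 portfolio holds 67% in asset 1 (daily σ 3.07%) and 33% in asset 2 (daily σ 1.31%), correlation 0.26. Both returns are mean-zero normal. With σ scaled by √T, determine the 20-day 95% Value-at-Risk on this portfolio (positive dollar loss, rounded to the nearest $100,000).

σ_p = √(0.67²·3.07² + 0.33²·1.31² + 2·0.26·0.67·0.33·3.07·1.31) = 2.209%.
σ_{20d} = 2.209% × √20 = 9.879%.
z(95%) = 1.645.
VaR = 1.645 × 9.879% = 16.251%; on $150,000,000 that is $24,376,500.

$24,400,000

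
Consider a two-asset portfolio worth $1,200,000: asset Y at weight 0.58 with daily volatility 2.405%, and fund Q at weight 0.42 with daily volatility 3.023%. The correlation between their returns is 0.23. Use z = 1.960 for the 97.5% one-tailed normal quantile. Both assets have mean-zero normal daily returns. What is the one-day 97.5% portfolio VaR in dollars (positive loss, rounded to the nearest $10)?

$49,180

σ_p² = 0.58²·2.405² + 0.42²·3.023² + 2·0.23·0.58·0.42·2.405·3.023 = 4.3725 (%²).
σ_p = √4.3725 = 2.091%.
VaR = 1.960 × 2.091% = 4.098%; on $1,200,000 that is $49,176.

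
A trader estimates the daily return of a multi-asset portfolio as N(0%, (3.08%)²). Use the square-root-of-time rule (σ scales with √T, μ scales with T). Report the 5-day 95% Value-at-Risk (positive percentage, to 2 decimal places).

11.33%

At 95%, z = 1.645.
σ_{5d} = 3.08% × √5 = 6.887%.
VaR = 1.645 × 6.887% = 11.329%.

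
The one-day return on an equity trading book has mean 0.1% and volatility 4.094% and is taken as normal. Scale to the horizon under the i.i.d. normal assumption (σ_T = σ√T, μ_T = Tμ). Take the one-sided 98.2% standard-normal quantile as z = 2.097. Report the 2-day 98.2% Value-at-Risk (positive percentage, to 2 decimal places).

σ_{2d} = 4.094% × √2 = 5.790%; μ_{2d} = 2 × 0.1% = 0.200%.
VaR = −(0.200%) + 2.097 × 5.790% = 11.942%.

11.94%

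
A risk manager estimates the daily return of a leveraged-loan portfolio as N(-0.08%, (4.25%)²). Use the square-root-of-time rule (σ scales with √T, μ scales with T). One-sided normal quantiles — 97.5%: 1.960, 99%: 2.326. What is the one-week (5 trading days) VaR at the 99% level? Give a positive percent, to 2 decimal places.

22.50%

σ_{5d} = 4.25% × √5 = 9.503%; μ_{5d} = 5 × -0.08% = -0.400%.
VaR = −(-0.400%) + 2.326 × 9.503% = 22.504%.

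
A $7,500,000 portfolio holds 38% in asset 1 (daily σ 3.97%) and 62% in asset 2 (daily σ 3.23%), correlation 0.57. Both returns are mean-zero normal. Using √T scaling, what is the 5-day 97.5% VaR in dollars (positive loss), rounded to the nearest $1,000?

σ_p = √(0.38²·3.97² + 0.62²·3.23² + 2·0.57·0.38·0.62·3.97·3.23) = 3.119%.
σ_{5d} = 3.119% × √5 = 6.974%.
z(97.5%) = 1.960.
VaR = 1.960 × 6.974% = 13.669%; on $7,500,000 that is $1,025,175.

$1,025,000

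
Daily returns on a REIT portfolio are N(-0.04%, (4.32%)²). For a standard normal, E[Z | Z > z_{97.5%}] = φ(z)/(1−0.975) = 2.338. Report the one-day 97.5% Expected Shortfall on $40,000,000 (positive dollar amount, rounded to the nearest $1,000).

ES = −(-0.04%) + 4.32% × 2.338 = 10.140%.
On $40,000,000: 0.10140 × $40,000,000 = $4,056,000.

$4,056,000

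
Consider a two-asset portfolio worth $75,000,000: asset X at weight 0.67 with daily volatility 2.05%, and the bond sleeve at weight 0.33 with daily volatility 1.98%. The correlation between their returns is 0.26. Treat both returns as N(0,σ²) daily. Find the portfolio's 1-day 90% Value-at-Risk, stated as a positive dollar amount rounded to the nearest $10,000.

$1,600,000

σ_p² = 0.67²·2.05² + 0.33²·1.98² + 2·0.26·0.67·0.33·2.05·1.98 = 2.7801 (%²).
σ_p = √2.7801 = 1.667%.
At 90%, z = 1.282.
VaR = 1.282 × 1.667% = 2.137%; on $75,000,000 that is $1,602,750.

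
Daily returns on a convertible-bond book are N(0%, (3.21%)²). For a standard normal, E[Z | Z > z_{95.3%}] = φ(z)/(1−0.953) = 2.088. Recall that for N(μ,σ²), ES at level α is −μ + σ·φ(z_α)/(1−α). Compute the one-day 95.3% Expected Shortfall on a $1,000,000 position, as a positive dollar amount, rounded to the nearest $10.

ES = 3.21% × 2.088 = 6.702%.
On $1,000,000: 0.06702 × $1,000,000 = $67,020.

$67,020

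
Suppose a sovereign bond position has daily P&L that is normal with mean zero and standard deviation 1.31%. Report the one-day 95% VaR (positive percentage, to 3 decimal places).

At 95% one-sided, z = 1.645.
VaR = z·σ = 1.645 × 1.31% = 2.155%.

2.155%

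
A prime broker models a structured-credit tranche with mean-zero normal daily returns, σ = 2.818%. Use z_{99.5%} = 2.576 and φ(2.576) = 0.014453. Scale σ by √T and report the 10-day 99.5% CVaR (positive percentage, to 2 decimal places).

25.76%

σ_{10d} = 2.818% × √10 = 8.911%.
ES multiplier = φ(z)/(1−α) = 0.014453/0.005 = 2.891.
ES = 8.911% × 2.891 = 25.762%.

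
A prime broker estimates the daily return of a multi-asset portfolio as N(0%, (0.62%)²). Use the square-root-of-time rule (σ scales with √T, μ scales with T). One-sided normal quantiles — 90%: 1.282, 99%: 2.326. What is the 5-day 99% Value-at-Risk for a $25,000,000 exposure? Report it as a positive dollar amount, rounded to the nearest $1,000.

$806,000

σ_{5d} = 0.62% × √5 = 1.386%.
VaR = 2.326 × 1.386% = 3.224%.
On $25,000,000: 0.03224 × $25,000,000 = $806,000.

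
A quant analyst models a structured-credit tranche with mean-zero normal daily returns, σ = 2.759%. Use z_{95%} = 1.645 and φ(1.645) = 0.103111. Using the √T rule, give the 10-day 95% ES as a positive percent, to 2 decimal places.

σ_{10d} = 2.759% × √10 = 8.725%.
ES multiplier = φ(z)/(1−α) = 0.103111/0.05 = 2.062.
ES = 8.725% × 2.062 = 17.991%.

17.99%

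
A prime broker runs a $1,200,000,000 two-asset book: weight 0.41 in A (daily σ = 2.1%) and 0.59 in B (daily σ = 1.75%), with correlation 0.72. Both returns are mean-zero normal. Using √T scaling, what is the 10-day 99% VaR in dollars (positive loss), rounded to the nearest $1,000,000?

σ_p = √(0.41²·2.1² + 0.59²·1.75² + 2·0.72·0.41·0.59·2.1·1.75) = 1.757%.
σ_{10d} = 1.757% × √10 = 5.556%.
z(99%) = 2.326.
VaR = 2.326 × 5.556% = 12.923%; on $1,200,000,000 that is $155,076,000.

$155,000,000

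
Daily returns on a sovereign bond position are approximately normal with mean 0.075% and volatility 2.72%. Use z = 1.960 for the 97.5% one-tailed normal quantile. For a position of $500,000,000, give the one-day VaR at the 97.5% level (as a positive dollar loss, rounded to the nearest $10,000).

$26,280,000

VaR = −μ + z·σ = −(0.075%) + 1.960 × 2.72% = 5.256%.
On $500,000,000: 0.05256 × $500,000,000 = $26,280,000.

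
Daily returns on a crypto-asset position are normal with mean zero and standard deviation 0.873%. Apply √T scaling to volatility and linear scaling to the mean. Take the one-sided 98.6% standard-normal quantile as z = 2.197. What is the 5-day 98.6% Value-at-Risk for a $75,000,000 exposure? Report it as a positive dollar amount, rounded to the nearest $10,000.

σ_{5d} = 0.873% × √5 = 1.952%.
VaR = 2.197 × 1.952% = 4.289%.
On $75,000,000: 0.04289 × $75,000,000 = $3,216,750.

$3,220,000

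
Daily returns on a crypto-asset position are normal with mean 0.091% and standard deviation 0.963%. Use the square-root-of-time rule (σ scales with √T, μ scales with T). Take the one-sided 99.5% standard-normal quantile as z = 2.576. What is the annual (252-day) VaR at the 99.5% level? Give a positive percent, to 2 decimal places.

16.45%

σ_{252d} = 0.963% × √252 = 15.287%; μ_{252d} = 252 × 0.091% = 22.932%.
VaR = −(22.932%) + 2.576 × 15.287% = 16.447%.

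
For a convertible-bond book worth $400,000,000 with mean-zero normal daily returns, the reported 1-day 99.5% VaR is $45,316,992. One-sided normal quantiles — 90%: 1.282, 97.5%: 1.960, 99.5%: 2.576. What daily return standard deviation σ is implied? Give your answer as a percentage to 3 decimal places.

4.398%

VaR as a fraction: $45,316,992 / $400,000,000 = 11.329%.
σ = VaR / z = 11.329% / 2.576 = 4.398%.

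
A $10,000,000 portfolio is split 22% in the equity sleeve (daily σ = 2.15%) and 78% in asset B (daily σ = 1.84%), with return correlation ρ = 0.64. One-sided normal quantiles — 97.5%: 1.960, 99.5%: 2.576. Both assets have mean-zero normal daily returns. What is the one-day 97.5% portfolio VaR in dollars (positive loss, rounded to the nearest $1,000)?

$348,000

σ_p² = 0.22²·2.15² + 0.78²·1.84² + 2·0.64·0.22·0.78·2.15·1.84 = 3.1525 (%²).
σ_p = √3.1525 = 1.776%.
VaR = 1.960 × 1.776% = 3.481%; on $10,000,000 that is $348,100.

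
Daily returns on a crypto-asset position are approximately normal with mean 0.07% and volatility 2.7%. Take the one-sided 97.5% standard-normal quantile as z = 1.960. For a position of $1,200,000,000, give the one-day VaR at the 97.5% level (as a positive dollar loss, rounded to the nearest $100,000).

$62,700,000

VaR = −μ + z·σ = −(0.07%) + 1.960 × 2.7% = 5.222%.
On $1,200,000,000: 0.05222 × $1,200,000,000 = $62,664,000.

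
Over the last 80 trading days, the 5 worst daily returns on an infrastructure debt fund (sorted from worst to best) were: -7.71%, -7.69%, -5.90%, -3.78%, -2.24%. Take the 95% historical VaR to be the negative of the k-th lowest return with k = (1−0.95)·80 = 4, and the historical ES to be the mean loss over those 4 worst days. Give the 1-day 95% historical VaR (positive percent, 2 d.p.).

3.78%

k = 4; the 4th lowest return is -3.78%, so VaR = 3.78%.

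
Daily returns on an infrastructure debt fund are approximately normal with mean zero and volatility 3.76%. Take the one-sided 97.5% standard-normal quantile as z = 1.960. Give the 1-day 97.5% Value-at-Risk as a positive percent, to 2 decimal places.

7.37%

VaR = z·σ = 1.960 × 3.76% = 7.370%.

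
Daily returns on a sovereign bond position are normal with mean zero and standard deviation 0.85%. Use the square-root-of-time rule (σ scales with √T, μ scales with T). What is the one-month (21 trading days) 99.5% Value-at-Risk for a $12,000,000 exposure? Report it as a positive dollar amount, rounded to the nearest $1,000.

$1,204,000

At 99.5%, z = 2.576.
σ_{21d} = 0.85% × √21 = 3.895%.
VaR = 2.576 × 3.895% = 10.034%.
On $12,000,000: 0.10034 × $12,000,000 = $1,204,080.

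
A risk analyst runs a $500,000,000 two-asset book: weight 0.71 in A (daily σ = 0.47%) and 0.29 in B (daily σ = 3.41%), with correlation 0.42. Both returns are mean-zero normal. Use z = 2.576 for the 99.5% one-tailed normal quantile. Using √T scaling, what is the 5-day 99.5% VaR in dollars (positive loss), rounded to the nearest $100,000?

$33,700,000

σ_p = √(0.71²·0.47² + 0.29²·3.41² + 2·0.42·0.71·0.29·0.47·3.41) = 1.169%.
σ_{5d} = 1.169% × √5 = 2.614%.
VaR = 2.576 × 2.614% = 6.734%; on $500,000,000 that is $33,670,000.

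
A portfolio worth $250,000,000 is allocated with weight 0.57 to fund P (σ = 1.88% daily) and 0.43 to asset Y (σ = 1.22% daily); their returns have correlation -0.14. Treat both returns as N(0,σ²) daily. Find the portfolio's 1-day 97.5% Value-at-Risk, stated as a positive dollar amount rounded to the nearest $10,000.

σ_p² = 0.57²·1.88² + 0.43²·1.22² + 2·-0.14·0.57·0.43·1.88·1.22 = 1.2661 (%²).
σ_p = √1.2661 = 1.125%.
At 97.5%, z = 1.960.
VaR = 1.960 × 1.125% = 2.205%; on $250,000,000 that is $5,512,500.

$5,510,000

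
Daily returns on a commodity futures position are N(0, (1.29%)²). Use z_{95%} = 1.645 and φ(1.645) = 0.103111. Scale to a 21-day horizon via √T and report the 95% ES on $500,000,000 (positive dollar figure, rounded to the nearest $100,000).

$61,000,000

σ_{21d} = 1.29% × √21 = 5.912%.
ES multiplier = φ(z)/(1−α) = 0.103111/0.05 = 2.062.
ES = 5.912% × 2.062 = 12.191%; on $500,000,000: $60,955,000.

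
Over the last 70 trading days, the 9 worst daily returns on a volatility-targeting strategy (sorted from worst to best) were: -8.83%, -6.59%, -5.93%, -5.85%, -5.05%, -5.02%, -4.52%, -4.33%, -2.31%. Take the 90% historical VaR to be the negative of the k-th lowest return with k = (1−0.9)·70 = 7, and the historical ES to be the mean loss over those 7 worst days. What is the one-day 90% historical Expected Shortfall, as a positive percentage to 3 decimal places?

5.970%

The 7 worst returns sum to -41.79%.
ES = −(-41.79%) / 7 = 5.97% ≈ 5.970%.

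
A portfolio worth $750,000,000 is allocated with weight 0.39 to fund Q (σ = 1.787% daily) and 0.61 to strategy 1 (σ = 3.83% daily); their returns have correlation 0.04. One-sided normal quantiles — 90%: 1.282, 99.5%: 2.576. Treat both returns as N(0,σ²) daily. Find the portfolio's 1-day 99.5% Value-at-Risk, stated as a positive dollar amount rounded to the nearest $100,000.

σ_p² = 0.39²·1.787² + 0.61²·3.83² + 2·0.04·0.39·0.61·1.787·3.83 = 6.0743 (%²).
σ_p = √6.0743 = 2.465%.
VaR = 2.576 × 2.465% = 6.350%; on $750,000,000 that is $47,625,000.

$47,600,000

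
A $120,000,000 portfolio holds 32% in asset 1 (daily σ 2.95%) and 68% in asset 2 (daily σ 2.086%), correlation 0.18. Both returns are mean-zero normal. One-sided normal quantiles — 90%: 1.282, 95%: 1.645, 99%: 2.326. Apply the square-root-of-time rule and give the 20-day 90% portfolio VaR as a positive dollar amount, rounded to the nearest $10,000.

σ_p = √(0.32²·2.95² + 0.68²·2.086² + 2·0.18·0.32·0.68·2.95·2.086) = 1.840%.
σ_{20d} = 1.840% × √20 = 8.229%.
VaR = 1.282 × 8.229% = 10.550%; on $120,000,000 that is $12,660,000.

$12,660,000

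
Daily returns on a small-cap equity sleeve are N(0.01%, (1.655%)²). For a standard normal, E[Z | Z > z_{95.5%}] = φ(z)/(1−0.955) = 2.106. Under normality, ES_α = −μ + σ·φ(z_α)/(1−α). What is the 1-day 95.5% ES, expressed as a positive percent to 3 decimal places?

3.475%

ES = −(0.01%) + 1.655% × 2.106 = 3.475%.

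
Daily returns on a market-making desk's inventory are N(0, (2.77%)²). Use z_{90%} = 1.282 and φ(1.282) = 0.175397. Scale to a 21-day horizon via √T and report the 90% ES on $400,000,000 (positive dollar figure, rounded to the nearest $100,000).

σ_{21d} = 2.77% × √21 = 12.694%.
ES multiplier = φ(z)/(1−α) = 0.175397/0.1 = 1.754.
ES = 12.694% × 1.754 = 22.265%; on $400,000,000: $89,060,000.

$89,100,000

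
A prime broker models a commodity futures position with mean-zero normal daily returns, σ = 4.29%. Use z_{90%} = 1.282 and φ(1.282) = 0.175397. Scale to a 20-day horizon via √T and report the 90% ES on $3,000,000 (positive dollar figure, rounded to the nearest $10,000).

σ_{20d} = 4.29% × √20 = 19.185%.
ES multiplier = φ(z)/(1−α) = 0.175397/0.1 = 1.754.
ES = 19.185% × 1.754 = 33.650%; on $3,000,000: $1,009,500.

$1,010,000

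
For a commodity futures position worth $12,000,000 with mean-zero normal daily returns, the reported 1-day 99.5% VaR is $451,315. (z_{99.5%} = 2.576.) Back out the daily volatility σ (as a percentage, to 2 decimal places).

1.46%

VaR as a fraction: $451,315 / $12,000,000 = 3.761%.
σ = VaR / z = 3.761% / 2.576 = 1.460%.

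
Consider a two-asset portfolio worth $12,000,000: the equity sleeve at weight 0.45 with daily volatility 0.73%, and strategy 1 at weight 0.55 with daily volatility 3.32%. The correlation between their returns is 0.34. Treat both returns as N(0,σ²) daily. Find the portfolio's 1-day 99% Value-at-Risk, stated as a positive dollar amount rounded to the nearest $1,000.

$548,000

σ_p² = 0.45²·0.73² + 0.55²·3.32² + 2·0.34·0.45·0.55·0.73·3.32 = 3.8501 (%²).
σ_p = √3.8501 = 1.962%.
At 99%, z = 2.326.
VaR = 2.326 × 1.962% = 4.564%; on $12,000,000 that is $547,680.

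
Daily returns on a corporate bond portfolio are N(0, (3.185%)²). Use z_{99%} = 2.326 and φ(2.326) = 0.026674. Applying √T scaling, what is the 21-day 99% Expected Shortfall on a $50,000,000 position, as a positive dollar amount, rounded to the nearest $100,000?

σ_{21d} = 3.185% × √21 = 14.596%.
ES multiplier = φ(z)/(1−α) = 0.026674/0.01 = 2.667.
ES = 14.596% × 2.667 = 38.928%; on $50,000,000: $19,464,000.

$19,500,000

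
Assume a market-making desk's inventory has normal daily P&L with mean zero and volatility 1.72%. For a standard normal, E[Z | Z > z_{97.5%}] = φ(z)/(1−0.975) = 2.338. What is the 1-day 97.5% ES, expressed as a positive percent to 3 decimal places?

4.021%

ES = 1.72% × 2.338 = 4.021%.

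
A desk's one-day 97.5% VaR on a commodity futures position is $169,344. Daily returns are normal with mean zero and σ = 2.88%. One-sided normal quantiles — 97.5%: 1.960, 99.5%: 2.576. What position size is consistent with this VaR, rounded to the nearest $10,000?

VaR as a fraction of value: z·σ = 1.960 × 2.88% = 5.6448%.
Position = $169,344 / 0.056448 = $3,000,000.

$3,000,000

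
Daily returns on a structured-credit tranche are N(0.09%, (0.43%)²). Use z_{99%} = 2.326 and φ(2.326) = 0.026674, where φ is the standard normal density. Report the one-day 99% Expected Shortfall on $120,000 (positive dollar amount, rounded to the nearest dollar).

$1,268

Tail multiplier: φ(z)/(1−α) = 0.026674 / 0.01 = 2.667.
ES = −(0.09%) + 0.43% × 2.667 = 1.057%.
On $120,000: 0.01057 × $120,000 = $1,268.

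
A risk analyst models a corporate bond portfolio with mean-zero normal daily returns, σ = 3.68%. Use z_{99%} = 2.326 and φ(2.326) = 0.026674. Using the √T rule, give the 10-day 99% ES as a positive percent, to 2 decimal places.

σ_{10d} = 3.68% × √10 = 11.637%.
ES multiplier = φ(z)/(1−α) = 0.026674/0.01 = 2.667.
ES = 11.637% × 2.667 = 31.036%.

31.04%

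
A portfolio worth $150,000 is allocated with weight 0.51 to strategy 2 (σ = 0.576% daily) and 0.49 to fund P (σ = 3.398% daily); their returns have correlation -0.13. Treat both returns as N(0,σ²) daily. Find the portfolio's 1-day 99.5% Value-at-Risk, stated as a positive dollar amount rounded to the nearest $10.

$6,390

σ_p² = 0.51²·0.576² + 0.49²·3.398² + 2·-0.13·0.51·0.49·0.576·3.398 = 2.7314 (%²).
σ_p = √2.7314 = 1.653%.
At 99.5%, z = 2.576.
VaR = 2.576 × 1.653% = 4.258%; on $150,000 that is $6,387.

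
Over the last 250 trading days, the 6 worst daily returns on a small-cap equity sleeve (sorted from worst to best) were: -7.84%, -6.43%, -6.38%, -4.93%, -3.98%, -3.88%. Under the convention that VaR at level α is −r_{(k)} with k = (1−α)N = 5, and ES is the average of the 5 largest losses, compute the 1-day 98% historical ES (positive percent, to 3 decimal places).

5.912%

The 5 worst returns sum to -29.56%.
ES = −(-29.56%) / 5 = 5.912%.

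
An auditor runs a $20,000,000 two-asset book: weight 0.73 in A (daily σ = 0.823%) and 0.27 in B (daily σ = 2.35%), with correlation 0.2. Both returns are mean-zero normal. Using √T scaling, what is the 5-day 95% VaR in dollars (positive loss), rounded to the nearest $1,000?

$704,000

σ_p = √(0.73²·0.823² + 0.27²·2.35² + 2·0.2·0.73·0.27·0.823·2.35) = 0.957%.
σ_{5d} = 0.957% × √5 = 2.140%.
z(95%) = 1.645.
VaR = 1.645 × 2.140% = 3.520%; on $20,000,000 that is $704,000.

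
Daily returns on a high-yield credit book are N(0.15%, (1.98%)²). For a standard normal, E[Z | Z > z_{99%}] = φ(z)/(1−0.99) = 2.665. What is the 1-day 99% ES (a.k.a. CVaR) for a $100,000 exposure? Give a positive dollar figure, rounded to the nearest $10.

$5,130

ES = −(0.15%) + 1.98% × 2.665 = 5.127%.
On $100,000: 0.05127 × $100,000 = $5,127.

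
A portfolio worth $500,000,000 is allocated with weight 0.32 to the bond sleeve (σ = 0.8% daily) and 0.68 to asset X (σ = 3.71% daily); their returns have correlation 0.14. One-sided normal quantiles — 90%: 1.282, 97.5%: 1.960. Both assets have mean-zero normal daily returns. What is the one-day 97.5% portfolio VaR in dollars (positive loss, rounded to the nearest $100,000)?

$25,200,000

σ_p² = 0.32²·0.8² + 0.68²·3.71² + 2·0.14·0.32·0.68·0.8·3.71 = 6.6109 (%²).
σ_p = √6.6109 = 2.571%.
VaR = 1.960 × 2.571% = 5.039%; on $500,000,000 that is $25,195,000.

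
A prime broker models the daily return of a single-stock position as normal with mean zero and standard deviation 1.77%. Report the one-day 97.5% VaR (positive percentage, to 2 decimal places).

At 97.5% one-sided, z = 1.960.
VaR = z·σ = 1.960 × 1.77% = 3.469%.

3.47%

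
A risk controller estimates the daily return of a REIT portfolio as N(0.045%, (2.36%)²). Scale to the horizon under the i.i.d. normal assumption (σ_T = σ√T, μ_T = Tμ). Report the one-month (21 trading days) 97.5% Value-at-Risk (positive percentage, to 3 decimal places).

20.252%

At 97.5%, z = 1.960.
σ_{21d} = 2.36% × √21 = 10.815%; μ_{21d} = 21 × 0.045% = 0.945%.
VaR = −(0.945%) + 1.960 × 10.815% = 20.252%.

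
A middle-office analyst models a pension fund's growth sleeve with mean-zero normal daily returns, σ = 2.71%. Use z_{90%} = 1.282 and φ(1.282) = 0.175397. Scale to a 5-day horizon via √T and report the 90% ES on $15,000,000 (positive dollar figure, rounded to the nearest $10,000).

σ_{5d} = 2.71% × √5 = 6.060%.
ES multiplier = φ(z)/(1−α) = 0.175397/0.1 = 1.754.
ES = 6.060% × 1.754 = 10.629%; on $15,000,000: $1,594,350.

$1,590,000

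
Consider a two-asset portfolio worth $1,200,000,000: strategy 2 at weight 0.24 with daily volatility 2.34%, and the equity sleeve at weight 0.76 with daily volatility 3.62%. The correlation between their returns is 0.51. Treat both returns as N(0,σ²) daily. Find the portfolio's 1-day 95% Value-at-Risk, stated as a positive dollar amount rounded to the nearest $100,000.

σ_p² = 0.24²·2.34² + 0.76²·3.62² + 2·0.51·0.24·0.76·2.34·3.62 = 9.4605 (%²).
σ_p = √9.4605 = 3.076%.
At 95%, z = 1.645.
VaR = 1.645 × 3.076% = 5.060%; on $1,200,000,000 that is $60,720,000.

$60,700,000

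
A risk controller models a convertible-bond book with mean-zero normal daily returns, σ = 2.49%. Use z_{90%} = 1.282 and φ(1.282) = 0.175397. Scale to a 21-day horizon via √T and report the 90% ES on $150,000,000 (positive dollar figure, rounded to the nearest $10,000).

$30,020,000

σ_{21d} = 2.49% × √21 = 11.411%.
ES multiplier = φ(z)/(1−α) = 0.175397/0.1 = 1.754.
ES = 11.411% × 1.754 = 20.015%; on $150,000,000: $30,022,500.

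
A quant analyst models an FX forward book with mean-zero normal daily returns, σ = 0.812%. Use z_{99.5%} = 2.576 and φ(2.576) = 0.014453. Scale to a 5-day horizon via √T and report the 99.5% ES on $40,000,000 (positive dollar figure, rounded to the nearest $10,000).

σ_{5d} = 0.812% × √5 = 1.816%.
ES multiplier = φ(z)/(1−α) = 0.014453/0.005 = 2.891.
ES = 1.816% × 2.891 = 5.250%; on $40,000,000: $2,100,000.

$2,100,000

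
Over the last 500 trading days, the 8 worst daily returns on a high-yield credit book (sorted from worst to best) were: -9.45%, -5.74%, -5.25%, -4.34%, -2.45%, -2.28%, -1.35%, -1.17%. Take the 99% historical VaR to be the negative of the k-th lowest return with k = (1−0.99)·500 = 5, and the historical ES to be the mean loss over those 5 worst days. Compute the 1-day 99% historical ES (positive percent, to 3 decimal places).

The 5 worst returns sum to -27.23%.
ES = −(-27.23%) / 5 = 5.446%.

5.446%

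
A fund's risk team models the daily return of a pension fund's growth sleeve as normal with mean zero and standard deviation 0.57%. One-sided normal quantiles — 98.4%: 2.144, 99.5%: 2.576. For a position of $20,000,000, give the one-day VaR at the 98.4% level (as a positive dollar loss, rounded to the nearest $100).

$244,400

VaR = z·σ = 2.144 × 0.57% = 1.222%.
On $20,000,000: 0.01222 × $20,000,000 = $244,400.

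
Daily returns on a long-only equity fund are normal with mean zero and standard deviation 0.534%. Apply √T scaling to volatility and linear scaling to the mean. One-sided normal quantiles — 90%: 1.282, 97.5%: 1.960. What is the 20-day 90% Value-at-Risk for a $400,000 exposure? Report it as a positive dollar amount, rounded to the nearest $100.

σ_{20d} = 0.534% × √20 = 2.388%.
VaR = 1.282 × 2.388% = 3.061%.
On $400,000: 0.03061 × $400,000 = $12,244.

$12,200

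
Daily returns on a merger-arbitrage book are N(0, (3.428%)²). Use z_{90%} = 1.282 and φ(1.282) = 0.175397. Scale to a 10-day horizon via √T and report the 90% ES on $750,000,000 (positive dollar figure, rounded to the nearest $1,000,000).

σ_{10d} = 3.428% × √10 = 10.840%.
ES multiplier = φ(z)/(1−α) = 0.175397/0.1 = 1.754.
ES = 10.840% × 1.754 = 19.013%; on $750,000,000: $142,597,500.

$143,000,000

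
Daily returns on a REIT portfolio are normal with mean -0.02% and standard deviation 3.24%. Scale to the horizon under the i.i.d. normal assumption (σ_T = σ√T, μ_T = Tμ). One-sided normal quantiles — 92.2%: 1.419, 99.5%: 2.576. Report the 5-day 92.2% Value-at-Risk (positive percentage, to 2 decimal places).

10.38%

σ_{5d} = 3.24% × √5 = 7.245%; μ_{5d} = 5 × -0.02% = -0.100%.
VaR = −(-0.100%) + 1.419 × 7.245% = 10.381%.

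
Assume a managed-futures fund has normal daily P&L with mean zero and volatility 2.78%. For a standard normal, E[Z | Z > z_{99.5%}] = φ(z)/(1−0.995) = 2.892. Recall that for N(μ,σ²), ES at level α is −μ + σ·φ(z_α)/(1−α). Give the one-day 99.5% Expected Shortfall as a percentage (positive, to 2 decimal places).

ES = 2.78% × 2.892 = 8.040%.

8.04%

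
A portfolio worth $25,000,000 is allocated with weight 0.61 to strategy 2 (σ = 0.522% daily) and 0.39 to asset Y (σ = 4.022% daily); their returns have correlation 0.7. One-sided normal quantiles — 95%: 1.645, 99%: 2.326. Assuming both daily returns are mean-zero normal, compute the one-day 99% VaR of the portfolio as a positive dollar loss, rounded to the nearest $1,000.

$1,050,000

σ_p² = 0.61²·0.522² + 0.39²·4.022² + 2·0.7·0.61·0.39·0.522·4.022 = 3.2611 (%²).
σ_p = √3.2611 = 1.806%.
VaR = 2.326 × 1.806% = 4.201%; on $25,000,000 that is $1,050,250.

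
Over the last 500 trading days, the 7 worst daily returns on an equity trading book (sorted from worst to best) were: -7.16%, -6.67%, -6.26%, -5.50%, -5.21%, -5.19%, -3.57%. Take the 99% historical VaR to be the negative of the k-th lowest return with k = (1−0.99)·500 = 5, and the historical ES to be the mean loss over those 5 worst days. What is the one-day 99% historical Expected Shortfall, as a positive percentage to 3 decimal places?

The 5 worst returns sum to -30.80%.
ES = −(-30.80%) / 5 = 6.16% ≈ 6.160%.

6.160%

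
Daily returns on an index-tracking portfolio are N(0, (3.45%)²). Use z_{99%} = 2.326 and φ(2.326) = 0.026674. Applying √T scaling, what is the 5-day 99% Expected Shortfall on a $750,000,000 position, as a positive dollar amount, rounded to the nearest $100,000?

σ_{5d} = 3.45% × √5 = 7.714%.
ES multiplier = φ(z)/(1−α) = 0.026674/0.01 = 2.667.
ES = 7.714% × 2.667 = 20.573%; on $750,000,000: $154,297,500.

$154,300,000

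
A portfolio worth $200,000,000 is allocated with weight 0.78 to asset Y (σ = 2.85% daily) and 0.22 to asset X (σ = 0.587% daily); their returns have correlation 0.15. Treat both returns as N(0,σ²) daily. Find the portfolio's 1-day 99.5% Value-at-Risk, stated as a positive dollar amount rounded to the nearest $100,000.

$11,600,000

σ_p² = 0.78²·2.85² + 0.22²·0.587² + 2·0.15·0.78·0.22·2.85·0.587 = 5.0445 (%²).
σ_p = √5.0445 = 2.246%.
At 99.5%, z = 2.576.
VaR = 2.576 × 2.246% = 5.786%; on $200,000,000 that is $11,572,000.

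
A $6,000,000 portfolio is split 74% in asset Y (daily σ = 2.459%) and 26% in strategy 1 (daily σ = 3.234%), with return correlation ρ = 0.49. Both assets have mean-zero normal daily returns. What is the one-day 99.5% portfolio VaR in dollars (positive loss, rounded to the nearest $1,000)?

$363,000

σ_p² = 0.74²·2.459² + 0.26²·3.234² + 2·0.49·0.74·0.26·2.459·3.234 = 5.5176 (%²).
σ_p = √5.5176 = 2.349%.
At 99.5%, z = 2.576.
VaR = 2.576 × 2.349% = 6.051%; on $6,000,000 that is $363,060.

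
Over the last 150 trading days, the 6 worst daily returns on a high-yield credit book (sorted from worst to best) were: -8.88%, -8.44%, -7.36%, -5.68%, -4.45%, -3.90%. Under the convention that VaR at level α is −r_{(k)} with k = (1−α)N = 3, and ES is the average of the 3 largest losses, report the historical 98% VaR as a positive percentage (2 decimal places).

7.36%

k = 3; the 3rd lowest return is -7.36%, so VaR = 7.36%.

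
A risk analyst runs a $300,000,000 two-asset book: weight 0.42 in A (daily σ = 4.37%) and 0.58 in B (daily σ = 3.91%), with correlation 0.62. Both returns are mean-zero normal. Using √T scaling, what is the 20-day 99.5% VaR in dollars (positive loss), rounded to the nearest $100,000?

$127,800,000

σ_p = √(0.42²·4.37² + 0.58²·3.91² + 2·0.62·0.42·0.58·4.37·3.91) = 3.698%.
σ_{20d} = 3.698% × √20 = 16.538%.
z(99.5%) = 2.576.
VaR = 2.576 × 16.538% = 42.602%; on $300,000,000 that is $127,806,000.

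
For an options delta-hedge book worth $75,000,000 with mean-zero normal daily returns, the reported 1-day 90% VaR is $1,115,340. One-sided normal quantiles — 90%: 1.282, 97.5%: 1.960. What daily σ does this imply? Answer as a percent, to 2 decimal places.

VaR as a fraction: $1,115,340 / $75,000,000 = 1.487%.
σ = VaR / z = 1.487% / 1.282 = 1.160%.

1.16%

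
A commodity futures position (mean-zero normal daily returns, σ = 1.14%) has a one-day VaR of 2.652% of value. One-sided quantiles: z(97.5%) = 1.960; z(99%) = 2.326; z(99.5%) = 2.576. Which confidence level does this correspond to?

Implied z = VaR/σ = 2.652 / 1.14 = 2.326.
This matches z(99%) = 2.326.

99%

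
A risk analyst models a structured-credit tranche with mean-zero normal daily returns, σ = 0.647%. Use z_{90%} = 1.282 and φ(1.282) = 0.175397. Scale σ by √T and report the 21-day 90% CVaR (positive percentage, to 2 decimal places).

5.20%

σ_{21d} = 0.647% × √21 = 2.965%.
ES multiplier = φ(z)/(1−α) = 0.175397/0.1 = 1.754.
ES = 2.965% × 1.754 = 5.201%.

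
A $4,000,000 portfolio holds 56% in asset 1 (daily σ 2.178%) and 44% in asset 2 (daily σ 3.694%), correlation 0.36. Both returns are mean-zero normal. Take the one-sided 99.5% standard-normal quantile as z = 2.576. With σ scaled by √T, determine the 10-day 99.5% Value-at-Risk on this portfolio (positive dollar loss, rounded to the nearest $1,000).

σ_p = √(0.56²·2.178² + 0.44²·3.694² + 2·0.36·0.56·0.44·2.178·3.694) = 2.357%.
σ_{10d} = 2.357% × √10 = 7.453%.
VaR = 2.576 × 7.453% = 19.199%; on $4,000,000 that is $767,960.

$768,000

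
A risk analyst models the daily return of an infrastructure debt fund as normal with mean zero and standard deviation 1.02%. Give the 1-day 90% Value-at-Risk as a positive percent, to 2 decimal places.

1.31%

At 90% one-sided, z = 1.282.
VaR = z·σ = 1.282 × 1.02% = 1.308%.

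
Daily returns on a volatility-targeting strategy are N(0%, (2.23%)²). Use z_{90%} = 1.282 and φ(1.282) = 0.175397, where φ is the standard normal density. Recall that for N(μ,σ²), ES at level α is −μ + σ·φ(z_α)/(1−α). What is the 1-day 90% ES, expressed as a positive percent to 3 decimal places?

Tail multiplier: φ(z)/(1−α) = 0.175397 / 0.1 = 1.754.
ES = 2.23% × 1.754 = 3.911%.

3.911%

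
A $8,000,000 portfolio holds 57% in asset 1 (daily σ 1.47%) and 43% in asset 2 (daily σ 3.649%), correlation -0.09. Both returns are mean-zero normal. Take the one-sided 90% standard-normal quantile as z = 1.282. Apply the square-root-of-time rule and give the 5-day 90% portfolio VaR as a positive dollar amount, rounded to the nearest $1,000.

$392,000

σ_p = √(0.57²·1.47² + 0.43²·3.649² + 2·-0.09·0.57·0.43·1.47·3.649) = 1.711%.
σ_{5d} = 1.711% × √5 = 3.826%.
VaR = 1.282 × 3.826% = 4.905%; on $8,000,000 that is $392,400.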